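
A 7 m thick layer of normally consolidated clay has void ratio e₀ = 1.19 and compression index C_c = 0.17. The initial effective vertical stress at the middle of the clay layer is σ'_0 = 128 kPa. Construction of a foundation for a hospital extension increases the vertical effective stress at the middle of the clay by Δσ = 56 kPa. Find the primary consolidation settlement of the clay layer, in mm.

Final effective stress: σ'_f = σ'_0 + Δσ = 128 + 56 = 184 kPa.
Normally consolidated clay, so the full stress increment lies on the virgin compression line:
S_c = C_c·H/(1+e₀)·log₁₀(σ'_f/σ'_0) = 0.17×7/(1+1.19)×log₁₀(184/128)
    = 0.54338 × 0.15761 = 0.08564 m

S_c ≈ 85.6 mm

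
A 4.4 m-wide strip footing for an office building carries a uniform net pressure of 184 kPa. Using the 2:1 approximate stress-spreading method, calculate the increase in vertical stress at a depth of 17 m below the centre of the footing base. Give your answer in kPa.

By the 2:1 method the load spreads at 1 horizontal : 2 vertical, so at depth z the loaded area has grown by z in each plan dimension:
Δσ = qB/(B+z) = 184×4.4/(4.4+17) = 37.832 kPa

Δσ_z ≈ 37.8 kPa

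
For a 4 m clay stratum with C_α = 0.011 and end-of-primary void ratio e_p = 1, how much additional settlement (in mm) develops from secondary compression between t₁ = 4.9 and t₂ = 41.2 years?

Secondary compression: S_s = C_α·H/(1+e_p)·log₁₀(t₂/t₁)
S_s = 0.011×4/(1+1)×log₁₀(41.2/4.9)
    = 0.022 × 0.9247 = 0.02034 m

S_s ≈ 20.3 mm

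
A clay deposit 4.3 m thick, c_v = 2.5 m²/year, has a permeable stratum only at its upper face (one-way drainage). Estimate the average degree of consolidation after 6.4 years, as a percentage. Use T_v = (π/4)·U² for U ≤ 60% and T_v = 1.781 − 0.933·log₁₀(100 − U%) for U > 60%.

U ≈ 90.4 %

Drainage path length: H_d = H = 4.3 m (single drainage).
T_v = c_v·t/H_d² = 2.5×6.4/4.3² = 0.86533.
T_v = 0.86533 corresponds to the U > 60% branch:
U = 1 − 10^((1.781 − T_v)/0.933)/100 = 0.9042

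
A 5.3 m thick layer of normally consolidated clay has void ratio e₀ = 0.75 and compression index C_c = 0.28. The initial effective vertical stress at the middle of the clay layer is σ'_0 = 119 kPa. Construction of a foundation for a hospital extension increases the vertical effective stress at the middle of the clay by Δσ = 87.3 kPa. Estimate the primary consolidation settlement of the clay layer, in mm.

Final effective stress: σ'_f = σ'_0 + Δσ = 119 + 87.3 = 206.3 kPa.
Normally consolidated clay, so the full stress increment lies on the virgin compression line:
S_c = C_c·H/(1+e₀)·log₁₀(σ'_f/σ'_0) = 0.28×5.3/(1+0.75)×log₁₀(206.3/119)
    = 0.848 × 0.23895 = 0.2026 m

S_c ≈ 203 mm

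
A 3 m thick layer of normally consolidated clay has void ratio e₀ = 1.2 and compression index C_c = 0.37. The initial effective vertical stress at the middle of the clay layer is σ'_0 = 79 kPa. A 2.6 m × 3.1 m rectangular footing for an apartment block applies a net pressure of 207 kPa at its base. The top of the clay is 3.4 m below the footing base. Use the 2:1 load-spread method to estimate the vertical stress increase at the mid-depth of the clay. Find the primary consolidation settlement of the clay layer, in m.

Mid-depth of clay below the footing base: z = 3.4 + 3/2 = 4.9 m.
Stress increase at mid-clay by the 2:1 spreading method:
Δσ = qBL/((B+z)(L+z)) = 207×2.6×3.1/((2.6+4.9)(3.1+4.9)) = 27.807 kPa
Final effective stress: σ'_f = σ'_0 + Δσ = 79 + 27.807 = 106.81 kPa.
Normally consolidated clay, so the full stress increment lies on the virgin compression line:
S_c = C_c·H/(1+e₀)·log₁₀(σ'_f/σ'_0) = 0.37×3/(1+1.2)×log₁₀(106.81/79)
    = 0.50455 × 0.13098 = 0.06609 m

S_c ≈ 0.0661 m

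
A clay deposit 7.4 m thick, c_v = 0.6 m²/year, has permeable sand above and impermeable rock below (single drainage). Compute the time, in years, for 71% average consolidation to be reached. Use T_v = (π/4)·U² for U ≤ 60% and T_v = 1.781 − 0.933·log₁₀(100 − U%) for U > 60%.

t ≈ 38 years

Drainage path length: H_d = H = 7.4 m (single drainage).
U > 60%: T_v = 1.781 − 0.933·log₁₀(100 − 71) = 0.41658.
t = T_v·H_d²/c_v = 0.41658×7.4²/0.6 = 38.02 years.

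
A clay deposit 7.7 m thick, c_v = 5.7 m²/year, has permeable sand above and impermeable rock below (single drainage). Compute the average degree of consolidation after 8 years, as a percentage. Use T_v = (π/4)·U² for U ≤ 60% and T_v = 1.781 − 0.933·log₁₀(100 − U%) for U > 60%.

Drainage path length: H_d = H = 7.7 m (single drainage).
T_v = c_v·t/H_d² = 5.7×8/7.7² = 0.7691.
T_v = 0.7691 corresponds to the U > 60% branch:
U = 1 − 10^((1.781 − T_v)/0.933)/100 = 0.8785

U ≈ 87.9 %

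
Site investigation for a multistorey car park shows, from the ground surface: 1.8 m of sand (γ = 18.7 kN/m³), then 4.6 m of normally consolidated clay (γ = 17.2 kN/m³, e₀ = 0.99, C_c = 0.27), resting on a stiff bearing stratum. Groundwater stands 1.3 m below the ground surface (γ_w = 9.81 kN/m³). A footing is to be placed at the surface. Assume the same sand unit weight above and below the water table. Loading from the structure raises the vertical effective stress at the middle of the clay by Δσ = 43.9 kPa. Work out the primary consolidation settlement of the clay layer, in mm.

S_c ≈ 182 mm

Mid-depth of clay below the ground surface: z = 1.8 + 4.6/2 = 4.1 m.
Total vertical stress at mid-clay: σ_v = 18.7×1.8 + 17.2×2.3 = 73.22 kPa.
Pore pressure: u = 9.81×(4.1 − 1.3) = 27.468 kPa.
Initial effective stress: σ'_0 = σ_v − u = 73.22 − 27.468 = 45.752 kPa.
Final effective stress: σ'_f = σ'_0 + Δσ = 45.752 + 43.9 = 89.652 kPa.
Normally consolidated clay, so the full stress increment lies on the virgin compression line:
S_c = C_c·H/(1+e₀)·log₁₀(σ'_f/σ'_0) = 0.27×4.6/(1+0.99)×log₁₀(89.652/45.752)
    = 0.62412 × 0.29215 = 0.1823 m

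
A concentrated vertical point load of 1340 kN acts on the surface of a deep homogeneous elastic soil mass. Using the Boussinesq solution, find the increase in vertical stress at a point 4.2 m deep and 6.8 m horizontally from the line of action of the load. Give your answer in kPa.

Δσ_z ≈ 1.45 kPa

Boussinesq vertical stress below a point load on an elastic half-space:
Δσ_z = 3P/(2πz²) · [1 + (r/z)²]^(−5/2)
r/z = 6.8/4.2 = 1.619; [1+(r/z)²]^(−5/2) = 0.040071.
Δσ_z = 3×1340/(2π×4.2²) × 0.040071 = 36.27 × 0.040071 = 1.453 kPa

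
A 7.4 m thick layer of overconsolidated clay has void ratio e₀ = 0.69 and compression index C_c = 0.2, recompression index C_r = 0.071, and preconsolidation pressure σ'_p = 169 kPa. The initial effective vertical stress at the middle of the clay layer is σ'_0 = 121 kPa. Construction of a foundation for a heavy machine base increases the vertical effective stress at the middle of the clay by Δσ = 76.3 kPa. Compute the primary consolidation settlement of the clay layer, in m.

Final effective stress: σ'_f = 121 + 76.3 = 197.3 kPa.
σ'_f = 197.3 > σ'_p = 169 kPa, so the stress path crosses the preconsolidation pressure — recompression up to σ'_p, then virgin compression beyond:
S_c = H/(1+e₀)·[C_r·log₁₀(σ'_p/σ'_0) + C_c·log₁₀(σ'_f/σ'_p)]
    = 7.4/1.69 × [0.071×log₁₀(169/121) + 0.2×log₁₀(197.3/169)]
    = 4.3787 × [0.010302 + 0.013448] = 0.104 m

S_c ≈ 0.104 m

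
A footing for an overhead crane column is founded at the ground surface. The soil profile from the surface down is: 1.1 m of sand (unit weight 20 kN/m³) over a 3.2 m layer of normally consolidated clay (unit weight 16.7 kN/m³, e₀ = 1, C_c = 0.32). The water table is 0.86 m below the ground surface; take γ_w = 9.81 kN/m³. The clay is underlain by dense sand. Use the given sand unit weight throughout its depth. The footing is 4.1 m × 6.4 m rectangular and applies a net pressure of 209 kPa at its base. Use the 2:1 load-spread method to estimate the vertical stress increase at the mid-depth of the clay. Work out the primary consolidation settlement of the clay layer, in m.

Mid-depth of clay below the ground surface: z = 1.1 + 3.2/2 = 2.7 m.
Total vertical stress at mid-clay: σ_v = 20×1.1 + 16.7×1.6 = 48.72 kPa.
Pore pressure: u = 9.81×(2.7 − 0.86) = 18.05 kPa.
Initial effective stress: σ'_0 = σ_v − u = 48.72 − 18.05 = 30.67 kPa.
Stress increase at mid-clay by the 2:1 spreading method:
Δσ = qBL/((B+z)(L+z)) = 209×4.1×6.4/((4.1+2.7)(6.4+2.7)) = 88.626 kPa
Final effective stress: σ'_f = σ'_0 + Δσ = 30.67 + 88.626 = 119.3 kPa.
Normally consolidated clay, so the full stress increment lies on the virgin compression line:
S_c = C_c·H/(1+e₀)·log₁₀(σ'_f/σ'_0) = 0.32×3.2/(1+1)×log₁₀(119.3/30.67)
    = 0.512 × 0.58993 = 0.302 m

S_c ≈ 0.302 m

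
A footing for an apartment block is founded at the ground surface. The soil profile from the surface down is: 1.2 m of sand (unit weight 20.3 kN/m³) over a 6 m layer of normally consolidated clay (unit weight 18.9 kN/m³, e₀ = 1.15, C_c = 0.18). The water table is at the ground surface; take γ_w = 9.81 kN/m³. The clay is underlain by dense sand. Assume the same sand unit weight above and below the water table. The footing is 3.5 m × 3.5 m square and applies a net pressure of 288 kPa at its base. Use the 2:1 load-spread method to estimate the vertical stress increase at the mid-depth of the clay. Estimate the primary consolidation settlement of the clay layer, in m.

Mid-depth of clay below the ground surface: z = 1.2 + 6/2 = 4.2 m.
Total vertical stress at mid-clay: σ_v = 20.3×1.2 + 18.9×3 = 81.06 kPa.
Pore pressure: u = 9.81×(4.2 − 0) = 41.202 kPa.
Initial effective stress: σ'_0 = σ_v − u = 81.06 − 41.202 = 39.858 kPa.
Stress increase at mid-clay by the 2:1 spreading method:
Δσ = qBL/((B+z)(L+z)) = 288×3.5×3.5/((3.5+4.2)(3.5+4.2)) = 59.504 kPa
Final effective stress: σ'_f = σ'_0 + Δσ = 39.858 + 59.504 = 99.362 kPa.
Normally consolidated clay, so the full stress increment lies on the virgin compression line:
S_c = C_c·H/(1+e₀)·log₁₀(σ'_f/σ'_0) = 0.18×6/(1+1.15)×log₁₀(99.362/39.858)
    = 0.50233 × 0.3967 = 0.1993 m

S_c ≈ 0.199 m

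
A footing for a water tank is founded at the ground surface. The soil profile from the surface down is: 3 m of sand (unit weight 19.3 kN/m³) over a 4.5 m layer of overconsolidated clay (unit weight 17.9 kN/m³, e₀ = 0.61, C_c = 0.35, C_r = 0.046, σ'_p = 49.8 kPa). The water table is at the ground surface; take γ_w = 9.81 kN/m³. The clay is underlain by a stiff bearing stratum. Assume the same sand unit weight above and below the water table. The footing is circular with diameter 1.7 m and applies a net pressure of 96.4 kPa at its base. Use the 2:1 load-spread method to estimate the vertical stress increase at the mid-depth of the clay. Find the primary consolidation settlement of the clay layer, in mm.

S_c ≈ 25.6 mm

Mid-depth of clay below the ground surface: z = 3 + 4.5/2 = 5.25 m.
Total vertical stress at mid-clay: σ_v = 19.3×3 + 17.9×2.25 = 98.175 kPa.
Pore pressure: u = 9.81×(5.25 − 0) = 51.503 kPa.
Initial effective stress: σ'_0 = σ_v − u = 98.175 − 51.503 = 46.672 kPa.
Stress increase at mid-clay by the 2:1 spreading method:
Δσ ≈ qD²/(D+z)² = 96.4×1.7²/(1.7+5.25)² = 5.7677 kPa
Final effective stress: σ'_f = 46.672 + 5.7677 = 52.44 kPa.
σ'_f = 52.44 > σ'_p = 49.8 kPa, so the stress path crosses the preconsolidation pressure — recompression up to σ'_p, then virgin compression beyond:
S_c = H/(1+e₀)·[C_r·log₁₀(σ'_p/σ'_0) + C_c·log₁₀(σ'_f/σ'_p)]
    = 4.5/1.61 × [0.046×log₁₀(49.8/46.672) + 0.35×log₁₀(52.44/49.8)]
    = 2.795 × [0.001296 + 0.0078517] = 0.02557 m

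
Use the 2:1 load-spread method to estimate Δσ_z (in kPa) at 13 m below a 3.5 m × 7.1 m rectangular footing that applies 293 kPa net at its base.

By the 2:1 method the load spreads at 1 horizontal : 2 vertical, so at depth z the loaded area has grown by z in each plan dimension:
Δσ = qBL/((B+z)(L+z)) = 293×3.5×7.1/((3.5+13)(7.1+13)) = 21.954 kPa

Δσ_z ≈ 22 kPa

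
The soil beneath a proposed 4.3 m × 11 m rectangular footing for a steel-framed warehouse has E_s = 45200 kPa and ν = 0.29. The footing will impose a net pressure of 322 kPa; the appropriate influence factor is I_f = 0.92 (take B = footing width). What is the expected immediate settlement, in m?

S_e ≈ 0.0258 m

Immediate (elastic) settlement: S_e = q·B·(1−ν²)/E_s · I_f.
S_e = 322 × 4.3 × (1 − 0.29²) / 45200 × 0.92
    = 322 × 4.3 × 0.9159 / 45200 × 0.92
    = 0.02581 m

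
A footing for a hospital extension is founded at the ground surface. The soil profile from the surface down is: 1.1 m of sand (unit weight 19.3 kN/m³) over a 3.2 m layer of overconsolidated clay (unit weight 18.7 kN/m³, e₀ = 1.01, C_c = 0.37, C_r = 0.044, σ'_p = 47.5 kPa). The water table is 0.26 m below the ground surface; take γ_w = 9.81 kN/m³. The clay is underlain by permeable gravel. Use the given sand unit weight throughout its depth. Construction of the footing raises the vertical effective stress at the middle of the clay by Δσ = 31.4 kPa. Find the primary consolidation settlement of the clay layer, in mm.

Mid-depth of clay below the ground surface: z = 1.1 + 3.2/2 = 2.7 m.
Total vertical stress at mid-clay: σ_v = 19.3×1.1 + 18.7×1.6 = 51.15 kPa.
Pore pressure: u = 9.81×(2.7 − 0.26) = 23.936 kPa.
Initial effective stress: σ'_0 = σ_v − u = 51.15 − 23.936 = 27.214 kPa.
Final effective stress: σ'_f = 27.214 + 31.4 = 58.614 kPa.
σ'_f = 58.614 > σ'_p = 47.5 kPa, so the stress path crosses the preconsolidation pressure — recompression up to σ'_p, then virgin compression beyond:
S_c = H/(1+e₀)·[C_r·log₁₀(σ'_p/σ'_0) + C_c·log₁₀(σ'_f/σ'_p)]
    = 3.2/2.01 × [0.044×log₁₀(47.5/27.214) + 0.37×log₁₀(58.614/47.5)]
    = 1.592 × [0.010644 + 0.033784] = 0.07073 m

S_c ≈ 70.7 mm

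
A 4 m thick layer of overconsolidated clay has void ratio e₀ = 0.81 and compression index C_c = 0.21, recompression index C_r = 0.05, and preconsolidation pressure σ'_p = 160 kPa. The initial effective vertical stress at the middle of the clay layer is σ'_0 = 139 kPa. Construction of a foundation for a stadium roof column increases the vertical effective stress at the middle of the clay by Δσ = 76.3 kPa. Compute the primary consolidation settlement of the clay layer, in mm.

S_c ≈ 66.6 mm

Final effective stress: σ'_f = 139 + 76.3 = 215.3 kPa.
σ'_f = 215.3 > σ'_p = 160 kPa, so the stress path crosses the preconsolidation pressure — recompression up to σ'_p, then virgin compression beyond:
S_c = H/(1+e₀)·[C_r·log₁₀(σ'_p/σ'_0) + C_c·log₁₀(σ'_f/σ'_p)]
    = 4/1.81 × [0.05×log₁₀(160/139) + 0.21×log₁₀(215.3/160)]
    = 2.2099 × [0.0030553 + 0.027074] = 0.06658 m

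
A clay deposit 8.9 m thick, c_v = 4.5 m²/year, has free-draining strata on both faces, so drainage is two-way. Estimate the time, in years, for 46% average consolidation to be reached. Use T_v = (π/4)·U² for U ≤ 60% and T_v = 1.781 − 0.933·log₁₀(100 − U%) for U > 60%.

t ≈ 0.731 years

Drainage path length: H_d = H/2 = 4.45 m (double drainage).
U ≤ 60%: T_v = (π/4)·U² = (π/4)×0.46² = 0.16619.
t = T_v·H_d²/c_v = 0.16619×4.45²/4.5 = 0.7313 years.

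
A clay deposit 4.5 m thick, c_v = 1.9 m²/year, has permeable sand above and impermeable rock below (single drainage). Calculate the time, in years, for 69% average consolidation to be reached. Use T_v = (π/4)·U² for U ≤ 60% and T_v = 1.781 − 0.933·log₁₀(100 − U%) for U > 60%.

t ≈ 4.15 years

Drainage path length: H_d = H = 4.5 m (single drainage).
U > 60%: T_v = 1.781 − 0.933·log₁₀(100 − 69) = 0.38956.
t = T_v·H_d²/c_v = 0.38956×4.5²/1.9 = 4.152 years.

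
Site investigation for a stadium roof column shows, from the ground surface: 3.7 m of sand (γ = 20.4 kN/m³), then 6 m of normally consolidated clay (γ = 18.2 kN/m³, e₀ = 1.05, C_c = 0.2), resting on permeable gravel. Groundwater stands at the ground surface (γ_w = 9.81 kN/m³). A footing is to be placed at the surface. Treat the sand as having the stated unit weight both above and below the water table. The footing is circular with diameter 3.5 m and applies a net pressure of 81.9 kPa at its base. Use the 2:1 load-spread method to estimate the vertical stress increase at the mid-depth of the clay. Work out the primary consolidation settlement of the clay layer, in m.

S_c ≈ 0.0355 m

Mid-depth of clay below the ground surface: z = 3.7 + 6/2 = 6.7 m.
Total vertical stress at mid-clay: σ_v = 20.4×3.7 + 18.2×3 = 130.08 kPa.
Pore pressure: u = 9.81×(6.7 − 0) = 65.727 kPa.
Initial effective stress: σ'_0 = σ_v − u = 130.08 − 65.727 = 64.353 kPa.
Stress increase at mid-clay by the 2:1 spreading method:
Δσ ≈ qD²/(D+z)² = 81.9×3.5²/(3.5+6.7)² = 9.6432 kPa
Final effective stress: σ'_f = σ'_0 + Δσ = 64.353 + 9.6432 = 73.996 kPa.
Normally consolidated clay, so the full stress increment lies on the virgin compression line:
S_c = C_c·H/(1+e₀)·log₁₀(σ'_f/σ'_0) = 0.2×6/(1+1.05)×log₁₀(73.996/64.353)
    = 0.58537 × 0.060639 = 0.0355 m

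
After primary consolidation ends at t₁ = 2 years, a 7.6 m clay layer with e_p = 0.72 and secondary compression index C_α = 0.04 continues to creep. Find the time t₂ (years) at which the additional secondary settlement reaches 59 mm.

t₂ ≈ 4.31 years

S_s = C_α·H/(1+e_p)·log₁₀(t₂/t₁) ⇒ log₁₀(t₂/t₁) = S_s·(1+e_p)/(C_α·H).
log₁₀(t₂/t₁) = 0.059 × (1+0.72) / (0.04×7.6) = 0.3338
t₂ = t₁ × 10^0.3338 = 2 × 2.157 = 4.314 years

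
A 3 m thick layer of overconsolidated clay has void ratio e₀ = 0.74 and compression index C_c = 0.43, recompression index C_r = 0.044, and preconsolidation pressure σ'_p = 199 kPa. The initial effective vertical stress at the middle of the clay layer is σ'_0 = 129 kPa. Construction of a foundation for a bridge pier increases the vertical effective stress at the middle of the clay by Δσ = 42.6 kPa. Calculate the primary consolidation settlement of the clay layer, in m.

S_c ≈ 0.0094 m

Final effective stress: σ'_f = 129 + 42.6 = 171.6 kPa.
σ'_f = 171.6 ≤ σ'_p = 199 kPa, so the clay remains overconsolidated and only the recompression index applies:
S_c = C_r·H/(1+e₀)·log₁₀(σ'_f/σ'_0) = 0.044×3/1.74×log₁₀(171.6/129)
    = 0.07586 × 0.12393 = 0.009401 m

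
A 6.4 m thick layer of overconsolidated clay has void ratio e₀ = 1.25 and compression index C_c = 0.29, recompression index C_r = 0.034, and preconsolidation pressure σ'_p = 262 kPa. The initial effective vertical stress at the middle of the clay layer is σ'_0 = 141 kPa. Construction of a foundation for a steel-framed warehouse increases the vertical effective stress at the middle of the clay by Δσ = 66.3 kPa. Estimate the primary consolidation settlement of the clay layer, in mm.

S_c ≈ 16.2 mm

Final effective stress: σ'_f = 141 + 66.3 = 207.3 kPa.
σ'_f = 207.3 ≤ σ'_p = 262 kPa, so the clay remains overconsolidated and only the recompression index applies:
S_c = C_r·H/(1+e₀)·log₁₀(σ'_f/σ'_0) = 0.034×6.4/2.25×log₁₀(207.3/141)
    = 0.09671 × 0.16738 = 0.01619 m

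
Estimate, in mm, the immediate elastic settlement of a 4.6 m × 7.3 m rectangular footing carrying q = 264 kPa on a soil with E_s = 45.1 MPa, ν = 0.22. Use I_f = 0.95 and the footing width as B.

S_e ≈ 24.3 mm

Immediate (elastic) settlement: S_e = q·B·(1−ν²)/E_s · I_f.
E_s = 45.1 MPa = 45100 kPa.
S_e = 264 × 4.6 × (1 − 0.22²) / 45100 × 0.95
    = 264 × 4.6 × 0.9516 / 45100 × 0.95
    = 0.02434 m = 24.34 mm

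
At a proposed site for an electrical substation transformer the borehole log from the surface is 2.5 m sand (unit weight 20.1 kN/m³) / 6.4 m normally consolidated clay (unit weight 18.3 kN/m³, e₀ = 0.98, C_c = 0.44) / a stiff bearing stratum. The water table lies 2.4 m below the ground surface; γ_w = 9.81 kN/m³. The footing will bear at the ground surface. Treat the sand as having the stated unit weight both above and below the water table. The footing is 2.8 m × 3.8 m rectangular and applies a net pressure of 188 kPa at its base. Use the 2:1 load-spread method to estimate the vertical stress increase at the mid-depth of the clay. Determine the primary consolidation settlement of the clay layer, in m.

S_c ≈ 0.173 m

Mid-depth of clay below the ground surface: z = 2.5 + 6.4/2 = 5.7 m.
Total vertical stress at mid-clay: σ_v = 20.1×2.5 + 18.3×3.2 = 108.81 kPa.
Pore pressure: u = 9.81×(5.7 − 2.4) = 32.373 kPa.
Initial effective stress: σ'_0 = σ_v − u = 108.81 − 32.373 = 76.437 kPa.
Stress increase at mid-clay by the 2:1 spreading method:
Δσ = qBL/((B+z)(L+z)) = 188×2.8×3.8/((2.8+5.7)(3.8+5.7)) = 24.772 kPa
Final effective stress: σ'_f = σ'_0 + Δσ = 76.437 + 24.772 = 101.21 kPa.
Normally consolidated clay, so the full stress increment lies on the virgin compression line:
S_c = C_c·H/(1+e₀)·log₁₀(σ'_f/σ'_0) = 0.44×6.4/(1+0.98)×log₁₀(101.21/76.437)
    = 1.4222 × 0.12192 = 0.1734 m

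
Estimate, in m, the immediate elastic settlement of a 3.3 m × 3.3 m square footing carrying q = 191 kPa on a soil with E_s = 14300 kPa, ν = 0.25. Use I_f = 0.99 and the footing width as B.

S_e ≈ 0.0409 m

Immediate (elastic) settlement: S_e = q·B·(1−ν²)/E_s · I_f.
S_e = 191 × 3.3 × (1 − 0.25²) / 14300 × 0.99
    = 191 × 3.3 × 0.9375 / 14300 × 0.99
    = 0.04091 m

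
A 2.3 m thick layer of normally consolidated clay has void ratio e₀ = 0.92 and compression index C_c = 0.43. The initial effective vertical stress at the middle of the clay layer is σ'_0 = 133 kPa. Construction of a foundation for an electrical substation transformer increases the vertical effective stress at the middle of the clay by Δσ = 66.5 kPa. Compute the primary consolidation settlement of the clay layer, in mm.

S_c ≈ 90.7 mm

Final effective stress: σ'_f = σ'_0 + Δσ = 133 + 66.5 = 199.5 kPa.
Normally consolidated clay, so the full stress increment lies on the virgin compression line:
S_c = C_c·H/(1+e₀)·log₁₀(σ'_f/σ'_0) = 0.43×2.3/(1+0.92)×log₁₀(199.5/133)
    = 0.5151 × 0.17609 = 0.0907 m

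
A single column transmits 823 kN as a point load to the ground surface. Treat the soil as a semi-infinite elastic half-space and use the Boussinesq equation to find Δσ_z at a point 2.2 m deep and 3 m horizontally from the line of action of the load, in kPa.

Boussinesq vertical stress below a point load on an elastic half-space:
Δσ_z = 3P/(2πz²) · [1 + (r/z)²]^(−5/2)
r/z = 3/2.2 = 1.3636; [1+(r/z)²]^(−5/2) = 0.072322.
Δσ_z = 3×823/(2π×2.2²) × 0.072322 = 81.189 × 0.072322 = 5.872 kPa

Δσ_z ≈ 5.87 kPa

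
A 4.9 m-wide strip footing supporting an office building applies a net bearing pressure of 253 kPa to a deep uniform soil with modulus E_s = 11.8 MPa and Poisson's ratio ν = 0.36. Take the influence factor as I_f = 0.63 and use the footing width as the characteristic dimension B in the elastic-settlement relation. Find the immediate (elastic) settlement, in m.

Immediate (elastic) settlement: S_e = q·B·(1−ν²)/E_s · I_f.
E_s = 11.8 MPa = 11800 kPa.
S_e = 253 × 4.9 × (1 − 0.36²) / 11800 × 0.63
    = 253 × 4.9 × 0.8704 / 11800 × 0.63
    = 0.05761 m

S_e ≈ 0.0576 m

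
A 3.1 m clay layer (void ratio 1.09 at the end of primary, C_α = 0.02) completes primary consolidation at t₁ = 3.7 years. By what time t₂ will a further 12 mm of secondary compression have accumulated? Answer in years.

S_s = C_α·H/(1+e_p)·log₁₀(t₂/t₁) ⇒ log₁₀(t₂/t₁) = S_s·(1+e_p)/(C_α·H).
log₁₀(t₂/t₁) = 0.012 × (1+1.09) / (0.02×3.1) = 0.4045
t₂ = t₁ × 10^0.4045 = 3.7 × 2.538 = 9.391 years

t₂ ≈ 9.39 years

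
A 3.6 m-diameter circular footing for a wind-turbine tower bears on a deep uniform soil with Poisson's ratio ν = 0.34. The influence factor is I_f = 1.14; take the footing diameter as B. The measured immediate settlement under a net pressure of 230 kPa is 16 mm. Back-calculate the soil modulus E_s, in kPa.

E_s ≈ 52200 kPa

S_e = q·B·(1−ν²)/E_s · I_f  ⇒  E_s = q·B·(1−ν²)·I_f / S_e.
E_s = 230 × 3.6 × 0.8844 × 1.14 / 0.016 = 52180 kPa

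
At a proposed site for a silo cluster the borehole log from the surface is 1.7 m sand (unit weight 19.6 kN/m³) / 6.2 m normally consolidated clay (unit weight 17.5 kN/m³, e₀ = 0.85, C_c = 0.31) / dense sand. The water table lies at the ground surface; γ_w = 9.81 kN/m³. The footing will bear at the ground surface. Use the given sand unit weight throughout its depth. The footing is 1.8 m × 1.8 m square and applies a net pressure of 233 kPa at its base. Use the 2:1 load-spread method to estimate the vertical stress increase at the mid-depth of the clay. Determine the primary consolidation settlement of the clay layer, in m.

Mid-depth of clay below the ground surface: z = 1.7 + 6.2/2 = 4.8 m.
Total vertical stress at mid-clay: σ_v = 19.6×1.7 + 17.5×3.1 = 87.57 kPa.
Pore pressure: u = 9.81×(4.8 − 0) = 47.088 kPa.
Initial effective stress: σ'_0 = σ_v − u = 87.57 − 47.088 = 40.482 kPa.
Stress increase at mid-clay by the 2:1 spreading method:
Δσ = qBL/((B+z)(L+z)) = 233×1.8×1.8/((1.8+4.8)(1.8+4.8)) = 17.331 kPa
Final effective stress: σ'_f = σ'_0 + Δσ = 40.482 + 17.331 = 57.813 kPa.
Normally consolidated clay, so the full stress increment lies on the virgin compression line:
S_c = C_c·H/(1+e₀)·log₁₀(σ'_f/σ'_0) = 0.31×6.2/(1+0.85)×log₁₀(57.813/40.482)
    = 1.0389 × 0.15476 = 0.1608 m

S_c ≈ 0.161 m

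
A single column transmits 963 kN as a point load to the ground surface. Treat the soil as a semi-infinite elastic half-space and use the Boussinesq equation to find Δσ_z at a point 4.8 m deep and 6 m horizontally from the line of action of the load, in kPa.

Boussinesq vertical stress below a point load on an elastic half-space:
Δσ_z = 3P/(2πz²) · [1 + (r/z)²]^(−5/2)
r/z = 6/4.8 = 1.25; [1+(r/z)²]^(−5/2) = 0.095135.
Δσ_z = 3×963/(2π×4.8²) × 0.095135 = 19.957 × 0.095135 = 1.899 kPa

Δσ_z ≈ 1.9 kPa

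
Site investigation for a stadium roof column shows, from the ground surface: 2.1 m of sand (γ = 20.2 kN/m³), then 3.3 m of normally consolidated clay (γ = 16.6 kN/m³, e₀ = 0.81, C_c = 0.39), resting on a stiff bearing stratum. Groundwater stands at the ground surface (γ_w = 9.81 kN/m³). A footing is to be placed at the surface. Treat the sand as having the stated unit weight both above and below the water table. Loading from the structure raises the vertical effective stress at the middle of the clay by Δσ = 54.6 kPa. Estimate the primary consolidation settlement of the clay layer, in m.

S_c ≈ 0.301 m

Mid-depth of clay below the ground surface: z = 2.1 + 3.3/2 = 3.75 m.
Total vertical stress at mid-clay: σ_v = 20.2×2.1 + 16.6×1.65 = 69.81 kPa.
Pore pressure: u = 9.81×(3.75 − 0) = 36.788 kPa.
Initial effective stress: σ'_0 = σ_v − u = 69.81 − 36.788 = 33.022 kPa.
Final effective stress: σ'_f = σ'_0 + Δσ = 33.022 + 54.6 = 87.622 kPa.
Normally consolidated clay, so the full stress increment lies on the virgin compression line:
S_c = C_c·H/(1+e₀)·log₁₀(σ'_f/σ'_0) = 0.39×3.3/(1+0.81)×log₁₀(87.622/33.022)
    = 0.71105 × 0.42381 = 0.3014 m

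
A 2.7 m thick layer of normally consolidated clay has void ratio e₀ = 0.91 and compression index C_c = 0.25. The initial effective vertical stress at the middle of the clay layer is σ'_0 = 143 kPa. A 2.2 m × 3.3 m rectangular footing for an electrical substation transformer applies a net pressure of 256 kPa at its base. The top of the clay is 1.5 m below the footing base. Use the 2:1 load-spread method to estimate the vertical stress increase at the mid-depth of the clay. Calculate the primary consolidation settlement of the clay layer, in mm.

Mid-depth of clay below the footing base: z = 1.5 + 2.7/2 = 2.85 m.
Stress increase at mid-clay by the 2:1 spreading method:
Δσ = qBL/((B+z)(L+z)) = 256×2.2×3.3/((2.2+2.85)(3.3+2.85)) = 59.843 kPa
Final effective stress: σ'_f = σ'_0 + Δσ = 143 + 59.843 = 202.84 kPa.
Normally consolidated clay, so the full stress increment lies on the virgin compression line:
S_c = C_c·H/(1+e₀)·log₁₀(σ'_f/σ'_0) = 0.25×2.7/(1+0.91)×log₁₀(202.84/143)
    = 0.3534 × 0.15182 = 0.05365 m

S_c ≈ 53.7 mm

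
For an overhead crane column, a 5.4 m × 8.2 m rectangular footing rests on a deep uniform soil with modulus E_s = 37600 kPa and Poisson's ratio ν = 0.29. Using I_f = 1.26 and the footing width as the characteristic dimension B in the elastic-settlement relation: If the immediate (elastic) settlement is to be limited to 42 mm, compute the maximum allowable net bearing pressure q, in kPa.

S_e = q·B·(1−ν²)/E_s · I_f  ⇒  q = S_e·E_s / (B·(1−ν²)·I_f).
q = 0.042 × 37600 / (5.4 × 0.9159 × 1.26) = 253.4 kPa

q ≈ 253 kPa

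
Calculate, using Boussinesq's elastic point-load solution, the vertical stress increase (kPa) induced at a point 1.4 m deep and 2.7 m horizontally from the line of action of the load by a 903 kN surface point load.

Boussinesq vertical stress below a point load on an elastic half-space:
Δσ_z = 3P/(2πz²) · [1 + (r/z)²]^(−5/2)
r/z = 2.7/1.4 = 1.9286; [1+(r/z)²]^(−5/2) = 0.020667.
Δσ_z = 3×903/(2π×1.4²) × 0.020667 = 219.97 × 0.020667 = 4.546 kPa

Δσ_z ≈ 4.55 kPa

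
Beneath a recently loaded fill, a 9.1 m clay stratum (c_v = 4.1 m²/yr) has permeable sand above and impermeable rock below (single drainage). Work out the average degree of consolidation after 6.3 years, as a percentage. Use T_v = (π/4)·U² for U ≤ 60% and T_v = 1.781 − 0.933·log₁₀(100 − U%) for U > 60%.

U ≈ 62.5 %

Drainage path length: H_d = H = 9.1 m (single drainage).
T_v = c_v·t/H_d² = 4.1×6.3/9.1² = 0.31192.
T_v = 0.31192 corresponds to the U > 60% branch:
U = 1 − 10^((1.781 − T_v)/0.933)/100 = 0.6245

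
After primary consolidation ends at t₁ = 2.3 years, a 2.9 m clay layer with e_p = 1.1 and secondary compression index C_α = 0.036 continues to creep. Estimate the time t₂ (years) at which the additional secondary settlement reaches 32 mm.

t₂ ≈ 10.1 years

S_s = C_α·H/(1+e_p)·log₁₀(t₂/t₁) ⇒ log₁₀(t₂/t₁) = S_s·(1+e_p)/(C_α·H).
log₁₀(t₂/t₁) = 0.032 × (1+1.1) / (0.036×2.9) = 0.6437
t₂ = t₁ × 10^0.6437 = 2.3 × 4.402 = 10.13 years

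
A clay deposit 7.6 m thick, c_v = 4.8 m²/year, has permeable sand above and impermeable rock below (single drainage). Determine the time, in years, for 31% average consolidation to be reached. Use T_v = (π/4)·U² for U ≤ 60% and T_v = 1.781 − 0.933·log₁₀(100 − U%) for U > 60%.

Drainage path length: H_d = H = 7.6 m (single drainage).
U ≤ 60%: T_v = (π/4)·U² = (π/4)×0.31² = 0.075477.
t = T_v·H_d²/c_v = 0.075477×7.6²/4.8 = 0.9082 years.

t ≈ 0.908 years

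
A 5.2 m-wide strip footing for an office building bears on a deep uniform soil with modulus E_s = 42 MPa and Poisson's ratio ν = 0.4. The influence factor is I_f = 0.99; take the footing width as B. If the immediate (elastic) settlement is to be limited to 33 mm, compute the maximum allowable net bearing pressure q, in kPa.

q ≈ 321 kPa

E_s = 42 MPa = 42000 kPa.
S_e = q·B·(1−ν²)/E_s · I_f  ⇒  q = S_e·E_s / (B·(1−ν²)·I_f).
q = 0.033 × 42000 / (5.2 × 0.84 × 0.99) = 320.5 kPa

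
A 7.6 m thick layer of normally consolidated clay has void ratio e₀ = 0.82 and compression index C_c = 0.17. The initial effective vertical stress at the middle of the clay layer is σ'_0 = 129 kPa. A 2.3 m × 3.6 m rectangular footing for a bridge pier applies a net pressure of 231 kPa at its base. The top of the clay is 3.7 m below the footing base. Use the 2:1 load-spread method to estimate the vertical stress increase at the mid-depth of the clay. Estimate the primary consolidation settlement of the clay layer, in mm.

S_c ≈ 39.4 mm

Mid-depth of clay below the footing base: z = 3.7 + 7.6/2 = 7.5 m.
Stress increase at mid-clay by the 2:1 spreading method:
Δσ = qBL/((B+z)(L+z)) = 231×2.3×3.6/((2.3+7.5)(3.6+7.5)) = 17.583 kPa
Final effective stress: σ'_f = σ'_0 + Δσ = 129 + 17.583 = 146.58 kPa.
Normally consolidated clay, so the full stress increment lies on the virgin compression line:
S_c = C_c·H/(1+e₀)·log₁₀(σ'_f/σ'_0) = 0.17×7.6/(1+0.82)×log₁₀(146.58/129)
    = 0.70989 × 0.055485 = 0.03939 m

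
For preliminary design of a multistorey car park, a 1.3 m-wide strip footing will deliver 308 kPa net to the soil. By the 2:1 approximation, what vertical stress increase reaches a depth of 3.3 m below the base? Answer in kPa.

By the 2:1 method the load spreads at 1 horizontal : 2 vertical, so at depth z the loaded area has grown by z in each plan dimension:
Δσ = qB/(B+z) = 308×1.3/(1.3+3.3) = 87.043 kPa

Δσ_z ≈ 87 kPa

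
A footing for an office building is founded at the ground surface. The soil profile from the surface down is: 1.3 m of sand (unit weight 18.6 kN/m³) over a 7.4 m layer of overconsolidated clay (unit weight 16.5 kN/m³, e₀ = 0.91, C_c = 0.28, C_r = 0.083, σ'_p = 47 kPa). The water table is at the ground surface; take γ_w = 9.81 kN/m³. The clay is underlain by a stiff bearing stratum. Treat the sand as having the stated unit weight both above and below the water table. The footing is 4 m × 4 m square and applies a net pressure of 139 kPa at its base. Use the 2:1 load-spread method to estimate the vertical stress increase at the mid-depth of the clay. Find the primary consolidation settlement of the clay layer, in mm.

S_c ≈ 179 mm

Mid-depth of clay below the ground surface: z = 1.3 + 7.4/2 = 5 m.
Total vertical stress at mid-clay: σ_v = 18.6×1.3 + 16.5×3.7 = 85.23 kPa.
Pore pressure: u = 9.81×(5 − 0) = 49.05 kPa.
Initial effective stress: σ'_0 = σ_v − u = 85.23 − 49.05 = 36.18 kPa.
Stress increase at mid-clay by the 2:1 spreading method:
Δσ = qBL/((B+z)(L+z)) = 139×4×4/((4+5)(4+5)) = 27.457 kPa
Final effective stress: σ'_f = 36.18 + 27.457 = 63.637 kPa.
σ'_f = 63.637 > σ'_p = 47 kPa, so the stress path crosses the preconsolidation pressure — recompression up to σ'_p, then virgin compression beyond:
S_c = H/(1+e₀)·[C_r·log₁₀(σ'_p/σ'_0) + C_c·log₁₀(σ'_f/σ'_p)]
    = 7.4/1.91 × [0.083×log₁₀(47/36.18) + 0.28×log₁₀(63.637/47)]
    = 3.8743 × [0.0094312 + 0.036851] = 0.1793 m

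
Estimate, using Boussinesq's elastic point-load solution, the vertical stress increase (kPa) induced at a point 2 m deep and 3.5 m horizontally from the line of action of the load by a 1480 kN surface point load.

Δσ_z ≈ 5.31 kPa

Boussinesq vertical stress below a point load on an elastic half-space:
Δσ_z = 3P/(2πz²) · [1 + (r/z)²]^(−5/2)
r/z = 3.5/2 = 1.75; [1+(r/z)²]^(−5/2) = 0.030062.
Δσ_z = 3×1480/(2π×2²) × 0.030062 = 176.66 × 0.030062 = 5.311 kPa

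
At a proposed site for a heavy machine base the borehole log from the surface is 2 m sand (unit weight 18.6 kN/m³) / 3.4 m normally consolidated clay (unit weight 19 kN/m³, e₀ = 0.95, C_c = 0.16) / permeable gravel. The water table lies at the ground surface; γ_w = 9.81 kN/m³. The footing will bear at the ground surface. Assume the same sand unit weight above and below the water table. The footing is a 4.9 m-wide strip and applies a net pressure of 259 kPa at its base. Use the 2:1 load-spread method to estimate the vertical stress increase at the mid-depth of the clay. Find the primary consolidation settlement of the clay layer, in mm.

S_c ≈ 205 mm

Mid-depth of clay below the ground surface: z = 2 + 3.4/2 = 3.7 m.
Total vertical stress at mid-clay: σ_v = 18.6×2 + 19×1.7 = 69.5 kPa.
Pore pressure: u = 9.81×(3.7 − 0) = 36.297 kPa.
Initial effective stress: σ'_0 = σ_v − u = 69.5 − 36.297 = 33.203 kPa.
Stress increase at mid-clay by the 2:1 spreading method:
Δσ = qB/(B+z) = 259×4.9/(4.9+3.7) = 147.57 kPa
Final effective stress: σ'_f = σ'_0 + Δσ = 33.203 + 147.57 = 180.77 kPa.
Normally consolidated clay, so the full stress increment lies on the virgin compression line:
S_c = C_c·H/(1+e₀)·log₁₀(σ'_f/σ'_0) = 0.16×3.4/(1+0.95)×log₁₀(180.77/33.203)
    = 0.27897 × 0.73595 = 0.2053 m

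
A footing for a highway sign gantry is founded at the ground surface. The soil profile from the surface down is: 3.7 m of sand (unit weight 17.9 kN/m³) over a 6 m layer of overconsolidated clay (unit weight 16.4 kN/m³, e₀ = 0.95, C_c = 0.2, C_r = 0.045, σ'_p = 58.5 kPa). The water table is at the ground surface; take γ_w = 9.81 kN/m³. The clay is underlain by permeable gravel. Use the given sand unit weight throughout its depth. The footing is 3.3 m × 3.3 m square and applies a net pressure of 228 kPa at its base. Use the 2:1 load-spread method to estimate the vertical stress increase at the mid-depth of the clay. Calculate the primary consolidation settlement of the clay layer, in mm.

S_c ≈ 74.5 mm

Mid-depth of clay below the ground surface: z = 3.7 + 6/2 = 6.7 m.
Total vertical stress at mid-clay: σ_v = 17.9×3.7 + 16.4×3 = 115.43 kPa.
Pore pressure: u = 9.81×(6.7 − 0) = 65.727 kPa.
Initial effective stress: σ'_0 = σ_v − u = 115.43 − 65.727 = 49.703 kPa.
Stress increase at mid-clay by the 2:1 spreading method:
Δσ = qBL/((B+z)(L+z)) = 228×3.3×3.3/((3.3+6.7)(3.3+6.7)) = 24.829 kPa
Final effective stress: σ'_f = 49.703 + 24.829 = 74.532 kPa.
σ'_f = 74.532 > σ'_p = 58.5 kPa, so the stress path crosses the preconsolidation pressure — recompression up to σ'_p, then virgin compression beyond:
S_c = H/(1+e₀)·[C_r·log₁₀(σ'_p/σ'_0) + C_c·log₁₀(σ'_f/σ'_p)]
    = 6/1.95 × [0.045×log₁₀(58.5/49.703) + 0.2×log₁₀(74.532/58.5)]
    = 3.0769 × [0.0031848 + 0.021037] = 0.07453 m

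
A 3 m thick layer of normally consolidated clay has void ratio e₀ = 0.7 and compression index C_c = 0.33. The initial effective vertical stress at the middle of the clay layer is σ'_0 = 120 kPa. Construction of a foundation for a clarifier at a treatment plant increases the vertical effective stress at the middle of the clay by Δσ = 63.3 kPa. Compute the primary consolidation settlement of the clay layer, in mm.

S_c ≈ 107 mm

Final effective stress: σ'_f = σ'_0 + Δσ = 120 + 63.3 = 183.3 kPa.
Normally consolidated clay, so the full stress increment lies on the virgin compression line:
S_c = C_c·H/(1+e₀)·log₁₀(σ'_f/σ'_0) = 0.33×3/(1+0.7)×log₁₀(183.3/120)
    = 0.58235 × 0.18398 = 0.1071 m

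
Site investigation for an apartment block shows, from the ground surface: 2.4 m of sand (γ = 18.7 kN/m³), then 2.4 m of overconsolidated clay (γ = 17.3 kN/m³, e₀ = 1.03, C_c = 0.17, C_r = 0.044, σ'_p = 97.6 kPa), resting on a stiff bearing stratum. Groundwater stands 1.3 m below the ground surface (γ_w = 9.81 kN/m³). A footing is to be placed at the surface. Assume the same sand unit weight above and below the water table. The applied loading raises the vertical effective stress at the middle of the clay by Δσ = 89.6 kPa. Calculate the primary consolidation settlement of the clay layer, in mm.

Mid-depth of clay below the ground surface: z = 2.4 + 2.4/2 = 3.6 m.
Total vertical stress at mid-clay: σ_v = 18.7×2.4 + 17.3×1.2 = 65.64 kPa.
Pore pressure: u = 9.81×(3.6 − 1.3) = 22.563 kPa.
Initial effective stress: σ'_0 = σ_v − u = 65.64 − 22.563 = 43.077 kPa.
Final effective stress: σ'_f = 43.077 + 89.6 = 132.68 kPa.
σ'_f = 132.68 > σ'_p = 97.6 kPa, so the stress path crosses the preconsolidation pressure — recompression up to σ'_p, then virgin compression beyond:
S_c = H/(1+e₀)·[C_r·log₁₀(σ'_p/σ'_0) + C_c·log₁₀(σ'_f/σ'_p)]
    = 2.4/2.03 × [0.044×log₁₀(97.6/43.077) + 0.17×log₁₀(132.68/97.6)]
    = 1.1823 × [0.015629 + 0.02267] = 0.04528 m

S_c ≈ 45.3 mm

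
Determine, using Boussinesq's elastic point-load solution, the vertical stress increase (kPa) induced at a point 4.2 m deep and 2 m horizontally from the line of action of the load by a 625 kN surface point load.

Δσ_z ≈ 10.1 kPa

Boussinesq vertical stress below a point load on an elastic half-space:
Δσ_z = 3P/(2πz²) · [1 + (r/z)²]^(−5/2)
r/z = 2/4.2 = 0.47619; [1+(r/z)²]^(−5/2) = 0.59993.
Δσ_z = 3×625/(2π×4.2²) × 0.59993 = 16.917 × 0.59993 = 10.15 kPa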